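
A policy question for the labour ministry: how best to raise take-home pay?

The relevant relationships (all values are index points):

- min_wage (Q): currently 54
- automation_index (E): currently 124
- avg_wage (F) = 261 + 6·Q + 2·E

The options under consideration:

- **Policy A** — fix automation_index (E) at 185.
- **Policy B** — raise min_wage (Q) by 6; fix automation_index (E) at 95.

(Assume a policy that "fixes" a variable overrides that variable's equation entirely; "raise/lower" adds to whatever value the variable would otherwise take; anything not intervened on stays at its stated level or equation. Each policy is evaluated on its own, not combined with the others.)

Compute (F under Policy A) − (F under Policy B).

Policy A (E := 185):
  Q = 54
  E = 185
  F = 261 + 6·54 + 2·185 = 955
Policy B (Q + 6, E := 95):
  Q = 54 + 6 = 60
  E = 95
  F = 261 + 6·60 + 2·95 = 811
F: 955 − 811 = 144

144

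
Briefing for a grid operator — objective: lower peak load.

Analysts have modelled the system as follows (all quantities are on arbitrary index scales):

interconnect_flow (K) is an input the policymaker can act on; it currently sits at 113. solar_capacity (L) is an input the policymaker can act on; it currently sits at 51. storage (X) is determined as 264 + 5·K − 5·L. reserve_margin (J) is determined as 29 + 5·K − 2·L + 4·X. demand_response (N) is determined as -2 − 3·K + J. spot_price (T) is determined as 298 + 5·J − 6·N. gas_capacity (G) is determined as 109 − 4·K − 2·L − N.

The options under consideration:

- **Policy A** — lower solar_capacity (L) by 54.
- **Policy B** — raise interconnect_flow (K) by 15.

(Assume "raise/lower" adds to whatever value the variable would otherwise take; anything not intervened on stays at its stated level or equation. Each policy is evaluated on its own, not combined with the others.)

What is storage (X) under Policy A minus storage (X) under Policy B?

195

Policy A (L − 54):
  K = 113
  L = 51 − 54 = -3
  X = 264 + 5·113 − 5·(-3) = 844
Policy B (K + 15):
  K = 113 + 15 = 128
  L = 51
  X = 264 + 5·128 − 5·51 = 649
X: 844 − 649 = 195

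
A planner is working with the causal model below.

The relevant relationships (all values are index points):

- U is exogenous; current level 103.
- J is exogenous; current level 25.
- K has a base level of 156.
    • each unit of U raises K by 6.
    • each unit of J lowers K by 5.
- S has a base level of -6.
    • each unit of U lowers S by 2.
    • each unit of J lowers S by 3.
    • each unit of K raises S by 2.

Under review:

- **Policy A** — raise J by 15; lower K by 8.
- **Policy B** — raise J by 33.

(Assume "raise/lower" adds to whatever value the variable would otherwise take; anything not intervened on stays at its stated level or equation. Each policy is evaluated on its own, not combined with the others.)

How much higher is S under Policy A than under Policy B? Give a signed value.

218

Policy A (J + 15, K − 8):
  U = 103
  J = 25 + 15 = 40
  K = 156 + 6·103 − 5·40 (−8 from intervention) = 566
  S = -6 − 2·103 − 3·40 + 2·566 = 800
Policy B (J + 33):
  U = 103
  J = 25 + 33 = 58
  K = 156 + 6·103 − 5·58 = 484
  S = -6 − 2·103 − 3·58 + 2·484 = 582
S: 800 − 582 = 218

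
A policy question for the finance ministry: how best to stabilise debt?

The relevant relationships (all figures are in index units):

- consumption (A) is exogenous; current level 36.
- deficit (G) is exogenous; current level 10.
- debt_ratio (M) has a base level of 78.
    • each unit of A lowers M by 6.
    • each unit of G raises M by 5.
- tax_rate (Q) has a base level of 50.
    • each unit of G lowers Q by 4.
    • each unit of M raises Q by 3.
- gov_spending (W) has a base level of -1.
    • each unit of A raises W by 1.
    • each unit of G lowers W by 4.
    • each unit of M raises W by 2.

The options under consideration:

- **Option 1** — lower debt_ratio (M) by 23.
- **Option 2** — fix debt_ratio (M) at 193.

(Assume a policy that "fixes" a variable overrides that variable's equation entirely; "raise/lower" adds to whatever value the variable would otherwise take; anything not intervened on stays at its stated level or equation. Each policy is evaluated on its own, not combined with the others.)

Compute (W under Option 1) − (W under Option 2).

Option 1 (M − 23):
  A = 36
  G = 10
  M = 78 − 6·36 + 5·10 (−23 from intervention) = -111
  W = -1 + 36 − 4·10 + 2·(-111) = -227
Option 2 (M := 193):
  A = 36
  G = 10
  M = 193
  W = -1 + 36 − 4·10 + 2·193 = 381
W: -227 − 381 = -608

-608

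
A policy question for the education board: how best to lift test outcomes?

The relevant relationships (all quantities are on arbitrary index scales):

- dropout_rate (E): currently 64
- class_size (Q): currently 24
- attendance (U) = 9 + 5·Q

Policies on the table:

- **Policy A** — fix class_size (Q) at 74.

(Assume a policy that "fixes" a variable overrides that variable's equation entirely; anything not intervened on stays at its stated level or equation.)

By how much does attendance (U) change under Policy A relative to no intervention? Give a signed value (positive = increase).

250

Baseline:
  Q = 24
  U = 9 + 5·24 = 129
Policy A (Q := 74):
  Q = 74
  U = 9 + 5·74 = 379
Change in U: 379 − 129 = 250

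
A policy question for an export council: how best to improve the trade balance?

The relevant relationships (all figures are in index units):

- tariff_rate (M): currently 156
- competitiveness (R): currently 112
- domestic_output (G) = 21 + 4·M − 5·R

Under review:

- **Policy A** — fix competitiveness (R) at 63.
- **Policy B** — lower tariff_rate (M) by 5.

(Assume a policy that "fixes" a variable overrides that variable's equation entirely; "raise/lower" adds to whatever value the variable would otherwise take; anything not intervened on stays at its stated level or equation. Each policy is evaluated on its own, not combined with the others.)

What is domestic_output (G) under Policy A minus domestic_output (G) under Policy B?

Policy A (R := 63):
  M = 156
  R = 63
  G = 21 + 4·156 − 5·63 = 330
Policy B (M − 5):
  M = 156 − 5 = 151
  R = 112
  G = 21 + 4·151 − 5·112 = 65
G: 330 − 65 = 265

265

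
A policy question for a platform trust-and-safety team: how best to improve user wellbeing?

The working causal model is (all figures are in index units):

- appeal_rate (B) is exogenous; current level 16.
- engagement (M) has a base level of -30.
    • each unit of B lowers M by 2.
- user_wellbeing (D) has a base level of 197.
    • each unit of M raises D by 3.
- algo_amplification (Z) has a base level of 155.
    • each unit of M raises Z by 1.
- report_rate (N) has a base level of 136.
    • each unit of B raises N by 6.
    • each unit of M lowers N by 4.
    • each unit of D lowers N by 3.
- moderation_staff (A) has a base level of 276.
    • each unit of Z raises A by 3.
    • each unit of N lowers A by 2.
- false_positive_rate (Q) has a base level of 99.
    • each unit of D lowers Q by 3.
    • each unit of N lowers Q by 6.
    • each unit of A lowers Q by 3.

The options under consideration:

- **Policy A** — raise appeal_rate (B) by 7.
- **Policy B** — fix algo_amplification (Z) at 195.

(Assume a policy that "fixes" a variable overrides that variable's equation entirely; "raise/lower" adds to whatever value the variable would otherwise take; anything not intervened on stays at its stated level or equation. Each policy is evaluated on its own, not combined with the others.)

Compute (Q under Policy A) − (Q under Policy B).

1170

Policy A (B + 7):
  B = 16 + 7 = 23
  M = -30 − 2·23 = -76
  D = 197 + 3·(-76) = -31
  Z = 155 + (-76) = 79
  N = 136 + 6·23 − 4·(-76) − 3·(-31) = 671
  A = 276 + 3·79 − 2·671 = -829
  Q = 99 − 3·(-31) − 6·671 − 3·(-829) = -1347
Policy B (Z := 195):
  B = 16
  M = -30 − 2·16 = -62
  D = 197 + 3·(-62) = 11
  Z = 195
  N = 136 + 6·16 − 4·(-62) − 3·11 = 447
  A = 276 + 3·195 − 2·447 = -33
  Q = 99 − 3·11 − 6·447 − 3·(-33) = -2517
Q: -1347 − (-2517) = 1170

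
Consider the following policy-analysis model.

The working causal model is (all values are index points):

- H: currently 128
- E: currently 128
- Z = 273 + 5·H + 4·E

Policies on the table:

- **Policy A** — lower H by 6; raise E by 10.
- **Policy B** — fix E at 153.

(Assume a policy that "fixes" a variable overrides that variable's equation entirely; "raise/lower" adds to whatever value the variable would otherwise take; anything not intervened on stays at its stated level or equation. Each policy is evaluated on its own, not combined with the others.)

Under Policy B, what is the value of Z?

1525

Policy B (E := 153):
  H = 128
  E = 153
  Z = 273 + 5·128 + 4·153 = 1525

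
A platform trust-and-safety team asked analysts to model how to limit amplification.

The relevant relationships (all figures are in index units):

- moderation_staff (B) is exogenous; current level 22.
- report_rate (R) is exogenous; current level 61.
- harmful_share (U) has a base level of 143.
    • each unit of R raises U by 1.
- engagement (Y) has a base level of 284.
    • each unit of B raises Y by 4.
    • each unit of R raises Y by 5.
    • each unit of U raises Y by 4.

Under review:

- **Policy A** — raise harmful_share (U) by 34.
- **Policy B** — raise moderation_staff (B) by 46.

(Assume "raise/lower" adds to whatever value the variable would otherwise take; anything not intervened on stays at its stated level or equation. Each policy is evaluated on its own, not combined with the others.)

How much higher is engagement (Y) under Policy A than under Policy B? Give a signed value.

Policy A (U + 34):
  B = 22
  R = 61
  U = 143 + 61 (+34 from intervention) = 238
  Y = 284 + 4·22 + 5·61 + 4·238 = 1629
Policy B (B + 46):
  B = 22 + 46 = 68
  R = 61
  U = 143 + 61 = 204
  Y = 284 + 4·68 + 5·61 + 4·204 = 1677
Y: 1629 − 1677 = -48

-48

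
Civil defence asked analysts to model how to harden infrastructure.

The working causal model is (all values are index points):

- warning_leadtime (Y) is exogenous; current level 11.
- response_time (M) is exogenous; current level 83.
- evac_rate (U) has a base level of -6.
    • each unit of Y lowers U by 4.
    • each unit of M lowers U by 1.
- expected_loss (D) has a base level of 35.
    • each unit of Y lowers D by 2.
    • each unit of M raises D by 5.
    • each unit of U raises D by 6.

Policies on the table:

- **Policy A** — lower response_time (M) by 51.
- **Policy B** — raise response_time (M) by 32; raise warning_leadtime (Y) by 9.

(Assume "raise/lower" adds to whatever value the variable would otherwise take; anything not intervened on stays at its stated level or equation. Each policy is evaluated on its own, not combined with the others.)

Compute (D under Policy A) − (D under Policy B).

317

Policy A (M − 51):
  Y = 11
  M = 83 − 51 = 32
  U = -6 − 4·11 − 32 = -82
  D = 35 − 2·11 + 5·32 + 6·(-82) = -319
Policy B (M + 32, Y + 9):
  Y = 11 + 9 = 20
  M = 83 + 32 = 115
  U = -6 − 4·20 − 115 = -201
  D = 35 − 2·20 + 5·115 + 6·(-201) = -636
D: -319 − (-636) = 317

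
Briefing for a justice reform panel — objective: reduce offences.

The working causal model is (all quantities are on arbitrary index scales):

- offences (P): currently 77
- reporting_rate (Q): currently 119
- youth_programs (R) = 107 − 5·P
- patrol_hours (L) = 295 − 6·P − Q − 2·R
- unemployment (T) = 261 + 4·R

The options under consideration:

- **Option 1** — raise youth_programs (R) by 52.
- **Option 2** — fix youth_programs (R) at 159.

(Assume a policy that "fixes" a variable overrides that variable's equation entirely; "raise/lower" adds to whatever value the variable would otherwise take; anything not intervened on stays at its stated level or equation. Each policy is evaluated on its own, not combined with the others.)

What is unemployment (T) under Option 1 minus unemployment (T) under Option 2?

-1540

Option 1 (R + 52):
  P = 77
  R = 107 − 5·77 (+52 from intervention) = -226
  T = 261 + 4·(-226) = -643
Option 2 (R := 159):
  P = 77
  R = 159
  T = 261 + 4·159 = 897
T: -643 − 897 = -1540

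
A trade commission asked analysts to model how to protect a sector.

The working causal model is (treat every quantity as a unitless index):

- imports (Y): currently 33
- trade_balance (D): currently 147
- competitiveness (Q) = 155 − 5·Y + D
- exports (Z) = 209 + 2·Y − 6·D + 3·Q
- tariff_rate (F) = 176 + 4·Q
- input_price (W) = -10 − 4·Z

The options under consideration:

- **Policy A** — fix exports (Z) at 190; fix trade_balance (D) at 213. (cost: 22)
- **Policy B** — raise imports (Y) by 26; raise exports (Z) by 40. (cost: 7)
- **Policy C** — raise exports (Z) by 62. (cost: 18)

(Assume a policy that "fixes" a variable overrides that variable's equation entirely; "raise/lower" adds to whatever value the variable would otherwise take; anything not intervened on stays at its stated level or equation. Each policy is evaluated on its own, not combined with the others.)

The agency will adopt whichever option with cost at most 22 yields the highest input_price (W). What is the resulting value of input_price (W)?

1966

Policy A (Z := 190, D := 213):
  Y = 33
  D = 213
  Q = 155 − 5·33 + 213 = 203
  Z = 190
  W = -10 − 4·190 = -770
Policy B (Y + 26, Z + 40):
  Y = 33 + 26 = 59
  D = 147
  Q = 155 − 5·59 + 147 = 7
  Z = 209 + 2·59 − 6·147 + 3·7 (+40 from intervention) = -494
  W = -10 − 4·(-494) = 1966
Policy C (Z + 62):
  Y = 33
  D = 147
  Q = 155 − 5·33 + 147 = 137
  Z = 209 + 2·33 − 6·147 + 3·137 (+62 from intervention) = -134
  W = -10 − 4·(-134) = 526
Comparing — Policy A: W=-770, Policy B: W=1966, Policy C: W=526. Highest is 1966 (Policy B).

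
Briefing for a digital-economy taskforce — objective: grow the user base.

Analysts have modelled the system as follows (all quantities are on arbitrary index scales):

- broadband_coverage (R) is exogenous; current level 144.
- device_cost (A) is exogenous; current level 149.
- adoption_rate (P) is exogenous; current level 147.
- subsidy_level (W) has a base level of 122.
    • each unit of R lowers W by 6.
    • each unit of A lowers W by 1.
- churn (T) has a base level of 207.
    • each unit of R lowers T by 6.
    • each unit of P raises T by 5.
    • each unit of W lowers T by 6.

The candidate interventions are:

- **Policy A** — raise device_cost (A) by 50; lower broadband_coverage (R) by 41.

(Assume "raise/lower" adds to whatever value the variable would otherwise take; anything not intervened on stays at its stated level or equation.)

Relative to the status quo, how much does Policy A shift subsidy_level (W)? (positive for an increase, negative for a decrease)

196

Baseline:
  R = 144
  A = 149
  W = 122 − 6·144 − 149 = -891
Policy A (A + 50, R − 41):
  R = 144 − 41 = 103
  A = 149 + 50 = 199
  W = 122 − 6·103 − 199 = -695
Change in W: -695 − (-891) = 196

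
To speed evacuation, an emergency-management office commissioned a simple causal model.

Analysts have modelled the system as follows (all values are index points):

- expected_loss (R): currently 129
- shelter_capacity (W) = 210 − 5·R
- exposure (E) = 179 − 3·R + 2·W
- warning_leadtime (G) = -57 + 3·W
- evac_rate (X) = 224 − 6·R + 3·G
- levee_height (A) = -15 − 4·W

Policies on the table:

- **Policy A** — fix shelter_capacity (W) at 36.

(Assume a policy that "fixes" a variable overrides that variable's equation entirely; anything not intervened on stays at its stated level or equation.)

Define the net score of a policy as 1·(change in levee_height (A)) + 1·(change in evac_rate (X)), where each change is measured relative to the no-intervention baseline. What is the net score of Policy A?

2355

Baseline:
  R = 129
  W = 210 − 5·129 = -435
  G = -57 + 3·(-435) = -1362
  X = 224 − 6·129 + 3·(-1362) = -4636
  A = -15 − 4·(-435) = 1725
Policy A (W := 36):
  R = 129
  W = 36
  G = -57 + 3·36 = 51
  X = 224 − 6·129 + 3·51 = -397
  A = -15 − 4·36 = -159
ΔA = -159 − 1725 = -1884; ΔX = -397 − (-4636) = 4239
Score = 1·(-1884) + 1·4239 = 2355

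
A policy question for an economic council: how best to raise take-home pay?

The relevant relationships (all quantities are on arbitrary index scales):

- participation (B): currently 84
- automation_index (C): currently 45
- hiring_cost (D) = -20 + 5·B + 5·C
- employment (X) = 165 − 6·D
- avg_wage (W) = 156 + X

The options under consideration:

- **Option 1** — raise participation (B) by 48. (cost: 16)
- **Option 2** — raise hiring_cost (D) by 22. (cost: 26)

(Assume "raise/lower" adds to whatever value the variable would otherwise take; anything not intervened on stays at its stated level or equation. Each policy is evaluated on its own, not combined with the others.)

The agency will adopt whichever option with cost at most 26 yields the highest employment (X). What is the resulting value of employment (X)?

Option 1 (B + 48):
  B = 84 + 48 = 132
  C = 45
  D = -20 + 5·132 + 5·45 = 865
  X = 165 − 6·865 = -5025
Option 2 (D + 22):
  B = 84
  C = 45
  D = -20 + 5·84 + 5·45 (+22 from intervention) = 647
  X = 165 − 6·647 = -3717
Comparing — Option 1: X=-5025, Option 2: X=-3717. Highest is -3717 (Option 2).

-3717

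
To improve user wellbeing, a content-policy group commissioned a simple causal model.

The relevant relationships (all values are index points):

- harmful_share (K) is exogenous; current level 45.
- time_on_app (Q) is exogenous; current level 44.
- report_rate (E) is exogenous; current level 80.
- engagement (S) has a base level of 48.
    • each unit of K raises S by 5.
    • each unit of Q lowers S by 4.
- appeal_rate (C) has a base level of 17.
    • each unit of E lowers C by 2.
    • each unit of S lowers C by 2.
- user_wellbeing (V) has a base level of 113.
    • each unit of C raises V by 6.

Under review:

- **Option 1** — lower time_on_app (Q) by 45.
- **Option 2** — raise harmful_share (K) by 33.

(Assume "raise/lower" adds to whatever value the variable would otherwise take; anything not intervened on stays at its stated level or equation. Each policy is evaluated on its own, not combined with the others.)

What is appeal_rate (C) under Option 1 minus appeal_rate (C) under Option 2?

Option 1 (Q − 45):
  K = 45
  Q = 44 − 45 = -1
  E = 80
  S = 48 + 5·45 − 4·(-1) = 277
  C = 17 − 2·80 − 2·277 = -697
Option 2 (K + 33):
  K = 45 + 33 = 78
  Q = 44
  E = 80
  S = 48 + 5·78 − 4·44 = 262
  C = 17 − 2·80 − 2·262 = -667
C: -697 − (-667) = -30

-30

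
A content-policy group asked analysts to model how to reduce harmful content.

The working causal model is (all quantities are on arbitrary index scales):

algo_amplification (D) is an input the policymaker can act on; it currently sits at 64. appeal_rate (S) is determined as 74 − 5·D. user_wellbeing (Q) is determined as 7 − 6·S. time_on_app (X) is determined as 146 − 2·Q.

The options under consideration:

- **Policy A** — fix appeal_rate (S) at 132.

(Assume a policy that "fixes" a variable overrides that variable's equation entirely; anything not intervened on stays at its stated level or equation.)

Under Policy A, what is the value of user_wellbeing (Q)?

-785

Policy A (S := 132):
  D = 64
  S = 132
  Q = 7 − 6·132 = -785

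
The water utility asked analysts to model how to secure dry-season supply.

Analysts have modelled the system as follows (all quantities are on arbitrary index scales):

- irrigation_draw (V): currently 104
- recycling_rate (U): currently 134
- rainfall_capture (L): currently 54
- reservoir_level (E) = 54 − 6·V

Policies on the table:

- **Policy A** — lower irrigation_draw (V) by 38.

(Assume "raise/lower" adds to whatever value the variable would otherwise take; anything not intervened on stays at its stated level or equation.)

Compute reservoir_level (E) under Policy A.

Policy A (V − 38):
  V = 104 − 38 = 66
  E = 54 − 6·66 = -342

-342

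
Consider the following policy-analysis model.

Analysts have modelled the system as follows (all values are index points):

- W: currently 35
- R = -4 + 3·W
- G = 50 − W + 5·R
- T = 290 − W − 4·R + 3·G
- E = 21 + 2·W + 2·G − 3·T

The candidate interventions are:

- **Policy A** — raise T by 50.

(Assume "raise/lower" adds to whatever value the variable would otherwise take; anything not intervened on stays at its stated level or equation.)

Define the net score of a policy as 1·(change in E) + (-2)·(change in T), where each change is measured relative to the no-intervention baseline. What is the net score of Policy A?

-250

Baseline:
  W = 35
  R = -4 + 3·35 = 101
  G = 50 − 35 + 5·101 = 520
  T = 290 − 35 − 4·101 + 3·520 = 1411
  E = 21 + 2·35 + 2·520 − 3·1411 = -3102
Policy A (T + 50):
  W = 35
  R = -4 + 3·35 = 101
  G = 50 − 35 + 5·101 = 520
  T = 290 − 35 − 4·101 + 3·520 (+50 from intervention) = 1461
  E = 21 + 2·35 + 2·520 − 3·1461 = -3252
ΔE = -3252 − (-3102) = -150; ΔT = 1461 − 1411 = 50
Score = 1·(-150) + (-2)·50 = -250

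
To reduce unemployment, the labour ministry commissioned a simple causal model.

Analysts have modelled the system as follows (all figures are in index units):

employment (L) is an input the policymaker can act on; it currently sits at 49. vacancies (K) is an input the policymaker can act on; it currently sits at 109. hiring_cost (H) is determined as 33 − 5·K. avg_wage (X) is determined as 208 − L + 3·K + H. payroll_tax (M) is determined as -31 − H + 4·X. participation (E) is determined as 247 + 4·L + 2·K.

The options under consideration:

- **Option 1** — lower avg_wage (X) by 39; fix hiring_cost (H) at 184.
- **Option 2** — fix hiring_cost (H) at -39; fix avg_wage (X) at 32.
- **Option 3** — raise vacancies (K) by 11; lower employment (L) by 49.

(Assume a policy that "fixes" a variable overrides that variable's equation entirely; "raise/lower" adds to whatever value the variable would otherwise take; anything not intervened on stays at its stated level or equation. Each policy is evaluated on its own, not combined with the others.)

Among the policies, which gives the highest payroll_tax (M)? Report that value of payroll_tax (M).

Option 1 (X − 39, H := 184):
  L = 49
  K = 109
  H = 184
  X = 208 − 49 + 3·109 + 184 (−39 from intervention) = 631
  M = -31 − 184 + 4·631 = 2309
Option 2 (H := -39, X := 32):
  L = 49
  K = 109
  H = -39
  X = 32
  M = -31 − (-39) + 4·32 = 136
Option 3 (K + 11, L − 49):
  L = 49 − 49 = 0
  K = 109 + 11 = 120
  H = 33 − 5·120 = -567
  X = 208 − 0 + 3·120 + (-567) = 1
  M = -31 − (-567) + 4·1 = 540
Comparing — Option 1: M=2309, Option 2: M=136, Option 3: M=540. Highest is 2309 (Option 1).

2309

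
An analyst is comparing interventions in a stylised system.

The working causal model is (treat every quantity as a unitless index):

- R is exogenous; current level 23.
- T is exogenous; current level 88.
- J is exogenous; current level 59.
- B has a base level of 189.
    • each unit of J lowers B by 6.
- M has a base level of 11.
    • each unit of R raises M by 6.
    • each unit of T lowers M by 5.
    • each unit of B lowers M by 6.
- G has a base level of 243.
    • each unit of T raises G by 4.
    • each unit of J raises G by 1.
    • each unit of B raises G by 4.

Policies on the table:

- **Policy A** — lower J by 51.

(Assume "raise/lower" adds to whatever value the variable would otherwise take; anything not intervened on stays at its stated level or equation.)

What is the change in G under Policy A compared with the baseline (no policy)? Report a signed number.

1173

Baseline:
  T = 88
  J = 59
  B = 189 − 6·59 = -165
  G = 243 + 4·88 + 59 + 4·(-165) = -6
Policy A (J − 51):
  T = 88
  J = 59 − 51 = 8
  B = 189 − 6·8 = 141
  G = 243 + 4·88 + 8 + 4·141 = 1167
Change in G: 1167 − (-6) = 1173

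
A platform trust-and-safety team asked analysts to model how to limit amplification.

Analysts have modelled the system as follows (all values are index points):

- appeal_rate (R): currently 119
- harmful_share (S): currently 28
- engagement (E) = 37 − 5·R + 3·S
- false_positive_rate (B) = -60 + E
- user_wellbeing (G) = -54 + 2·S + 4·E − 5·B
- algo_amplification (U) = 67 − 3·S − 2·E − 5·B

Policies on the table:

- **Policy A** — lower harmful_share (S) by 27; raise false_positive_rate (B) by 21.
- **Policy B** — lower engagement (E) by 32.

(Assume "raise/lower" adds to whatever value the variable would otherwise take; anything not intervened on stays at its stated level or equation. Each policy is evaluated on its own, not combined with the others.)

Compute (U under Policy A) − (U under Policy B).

319

Policy A (S − 27, B + 21):
  R = 119
  S = 28 − 27 = 1
  E = 37 − 5·119 + 3·1 = -555
  B = -60 + (-555) (+21 from intervention) = -594
  U = 67 − 3·1 − 2·(-555) − 5·(-594) = 4144
Policy B (E − 32):
  R = 119
  S = 28
  E = 37 − 5·119 + 3·28 (−32 from intervention) = -506
  B = -60 + (-506) = -566
  U = 67 − 3·28 − 2·(-506) − 5·(-566) = 3825
U: 4144 − 3825 = 319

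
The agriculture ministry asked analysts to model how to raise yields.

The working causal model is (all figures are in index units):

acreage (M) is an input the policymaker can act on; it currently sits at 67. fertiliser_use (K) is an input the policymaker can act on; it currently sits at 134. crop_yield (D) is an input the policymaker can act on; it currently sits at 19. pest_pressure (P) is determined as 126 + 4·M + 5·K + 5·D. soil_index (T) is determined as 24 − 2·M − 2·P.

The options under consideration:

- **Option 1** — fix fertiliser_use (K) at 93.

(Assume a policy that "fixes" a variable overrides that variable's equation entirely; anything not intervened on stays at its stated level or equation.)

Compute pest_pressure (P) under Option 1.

954

Option 1 (K := 93):
  M = 67
  K = 93
  D = 19
  P = 126 + 4·67 + 5·93 + 5·19 = 954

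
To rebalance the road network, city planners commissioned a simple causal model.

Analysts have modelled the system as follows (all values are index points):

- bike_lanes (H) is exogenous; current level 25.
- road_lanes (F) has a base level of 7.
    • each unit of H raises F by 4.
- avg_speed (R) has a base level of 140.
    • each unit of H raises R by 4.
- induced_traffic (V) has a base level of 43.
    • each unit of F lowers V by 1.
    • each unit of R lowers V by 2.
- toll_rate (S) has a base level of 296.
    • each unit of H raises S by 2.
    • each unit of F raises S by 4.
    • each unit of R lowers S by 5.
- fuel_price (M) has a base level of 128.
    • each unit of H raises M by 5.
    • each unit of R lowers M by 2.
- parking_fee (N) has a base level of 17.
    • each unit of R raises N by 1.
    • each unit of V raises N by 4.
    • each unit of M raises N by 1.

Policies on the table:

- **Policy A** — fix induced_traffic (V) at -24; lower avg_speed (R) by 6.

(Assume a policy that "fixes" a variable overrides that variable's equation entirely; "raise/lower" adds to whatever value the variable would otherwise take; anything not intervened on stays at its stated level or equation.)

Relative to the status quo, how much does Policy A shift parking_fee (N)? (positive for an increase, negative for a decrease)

Baseline:
  H = 25
  F = 7 + 4·25 = 107
  R = 140 + 4·25 = 240
  V = 43 − 107 − 2·240 = -544
  M = 128 + 5·25 − 2·240 = -227
  N = 17 + 240 + 4·(-544) + (-227) = -2146
Policy A (V := -24, R − 6):
  H = 25
  F = 7 + 4·25 = 107
  R = 140 + 4·25 (−6 from intervention) = 234
  V = -24
  M = 128 + 5·25 − 2·234 = -215
  N = 17 + 234 + 4·(-24) + (-215) = -60
Change in N: -60 − (-2146) = 2086

2086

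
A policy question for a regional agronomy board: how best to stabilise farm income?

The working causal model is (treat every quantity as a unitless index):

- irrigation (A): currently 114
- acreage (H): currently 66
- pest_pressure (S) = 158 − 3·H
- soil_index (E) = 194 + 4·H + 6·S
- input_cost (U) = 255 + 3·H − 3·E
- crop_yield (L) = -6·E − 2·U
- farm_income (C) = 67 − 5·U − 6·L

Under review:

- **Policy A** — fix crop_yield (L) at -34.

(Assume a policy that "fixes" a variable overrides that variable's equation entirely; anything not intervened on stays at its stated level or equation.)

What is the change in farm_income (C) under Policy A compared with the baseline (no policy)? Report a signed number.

-5232

Baseline:
  H = 66
  S = 158 − 3·66 = -40
  E = 194 + 4·66 + 6·(-40) = 218
  U = 255 + 3·66 − 3·218 = -201
  L = 0 − 6·218 − 2·(-201) = -906
  C = 67 − 5·(-201) − 6·(-906) = 6508
Policy A (L := -34):
  H = 66
  S = 158 − 3·66 = -40
  E = 194 + 4·66 + 6·(-40) = 218
  U = 255 + 3·66 − 3·218 = -201
  L = -34
  C = 67 − 5·(-201) − 6·(-34) = 1276
Change in C: 1276 − 6508 = -5232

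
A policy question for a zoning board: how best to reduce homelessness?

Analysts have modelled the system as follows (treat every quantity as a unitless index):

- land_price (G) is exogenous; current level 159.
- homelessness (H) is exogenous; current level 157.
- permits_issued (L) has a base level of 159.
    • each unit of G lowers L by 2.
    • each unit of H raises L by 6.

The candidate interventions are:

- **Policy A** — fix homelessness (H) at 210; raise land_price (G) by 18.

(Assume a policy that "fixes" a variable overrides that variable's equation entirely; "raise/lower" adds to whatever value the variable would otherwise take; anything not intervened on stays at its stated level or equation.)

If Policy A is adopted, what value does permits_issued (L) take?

Policy A (H := 210, G + 18):
  G = 159 + 18 = 177
  H = 210
  L = 159 − 2·177 + 6·210 = 1065

1065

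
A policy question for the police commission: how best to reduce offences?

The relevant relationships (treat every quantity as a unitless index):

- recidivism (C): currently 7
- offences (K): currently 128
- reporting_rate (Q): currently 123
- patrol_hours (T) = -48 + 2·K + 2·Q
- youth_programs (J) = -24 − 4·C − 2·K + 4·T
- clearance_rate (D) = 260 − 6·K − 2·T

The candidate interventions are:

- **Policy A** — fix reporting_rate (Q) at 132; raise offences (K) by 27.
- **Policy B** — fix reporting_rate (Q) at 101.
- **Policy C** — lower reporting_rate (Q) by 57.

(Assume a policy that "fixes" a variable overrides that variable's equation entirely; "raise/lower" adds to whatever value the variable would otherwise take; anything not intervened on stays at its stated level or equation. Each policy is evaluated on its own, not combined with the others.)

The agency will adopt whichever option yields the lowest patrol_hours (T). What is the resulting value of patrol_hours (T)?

340

Policy A (Q := 132, K + 27):
  K = 128 + 27 = 155
  Q = 132
  T = -48 + 2·155 + 2·132 = 526
Policy B (Q := 101):
  K = 128
  Q = 101
  T = -48 + 2·128 + 2·101 = 410
Policy C (Q − 57):
  K = 128
  Q = 123 − 57 = 66
  T = -48 + 2·128 + 2·66 = 340
Comparing — Policy A: T=526, Policy B: T=410, Policy C: T=340. Lowest is 340 (Policy C).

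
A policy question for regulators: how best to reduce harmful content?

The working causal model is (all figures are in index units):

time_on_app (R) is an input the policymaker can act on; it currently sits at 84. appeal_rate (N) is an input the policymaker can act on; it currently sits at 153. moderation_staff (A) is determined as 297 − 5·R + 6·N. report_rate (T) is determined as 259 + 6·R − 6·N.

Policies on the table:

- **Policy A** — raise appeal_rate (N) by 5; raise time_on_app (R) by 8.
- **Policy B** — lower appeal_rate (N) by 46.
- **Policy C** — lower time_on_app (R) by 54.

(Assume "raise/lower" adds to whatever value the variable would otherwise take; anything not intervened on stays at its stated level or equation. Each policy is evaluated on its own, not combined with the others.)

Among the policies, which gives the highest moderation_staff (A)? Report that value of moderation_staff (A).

Policy A (N + 5, R + 8):
  R = 84 + 8 = 92
  N = 153 + 5 = 158
  A = 297 − 5·92 + 6·158 = 785
Policy B (N − 46):
  R = 84
  N = 153 − 46 = 107
  A = 297 − 5·84 + 6·107 = 519
Policy C (R − 54):
  R = 84 − 54 = 30
  N = 153
  A = 297 − 5·30 + 6·153 = 1065
Comparing — Policy A: A=785, Policy B: A=519, Policy C: A=1065. Highest is 1065 (Policy C).

1065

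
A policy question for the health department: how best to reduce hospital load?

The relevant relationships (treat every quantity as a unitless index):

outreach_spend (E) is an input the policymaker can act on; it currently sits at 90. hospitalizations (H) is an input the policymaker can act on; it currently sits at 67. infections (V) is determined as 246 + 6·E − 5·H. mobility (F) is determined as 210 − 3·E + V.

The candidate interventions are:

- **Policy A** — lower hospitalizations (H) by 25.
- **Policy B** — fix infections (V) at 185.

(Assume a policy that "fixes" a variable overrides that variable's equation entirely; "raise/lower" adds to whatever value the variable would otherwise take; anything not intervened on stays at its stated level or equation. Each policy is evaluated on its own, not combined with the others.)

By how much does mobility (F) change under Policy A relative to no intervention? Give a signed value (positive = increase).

Baseline:
  E = 90
  H = 67
  V = 246 + 6·90 − 5·67 = 451
  F = 210 − 3·90 + 451 = 391
Policy A (H − 25):
  E = 90
  H = 67 − 25 = 42
  V = 246 + 6·90 − 5·42 = 576
  F = 210 − 3·90 + 576 = 516
Change in F: 516 − 391 = 125

125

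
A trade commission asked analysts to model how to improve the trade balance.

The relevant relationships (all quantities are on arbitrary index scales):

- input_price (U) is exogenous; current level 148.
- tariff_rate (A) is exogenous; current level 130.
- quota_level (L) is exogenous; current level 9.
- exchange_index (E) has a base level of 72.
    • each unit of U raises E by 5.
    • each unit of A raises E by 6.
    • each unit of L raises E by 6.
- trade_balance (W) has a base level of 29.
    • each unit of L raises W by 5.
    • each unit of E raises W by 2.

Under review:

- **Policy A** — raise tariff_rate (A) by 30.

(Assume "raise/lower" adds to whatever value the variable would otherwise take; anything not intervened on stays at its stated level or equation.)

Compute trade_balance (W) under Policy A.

Policy A (A + 30):
  U = 148
  A = 130 + 30 = 160
  L = 9
  E = 72 + 5·148 + 6·160 + 6·9 = 1826
  W = 29 + 5·9 + 2·1826 = 3726

3726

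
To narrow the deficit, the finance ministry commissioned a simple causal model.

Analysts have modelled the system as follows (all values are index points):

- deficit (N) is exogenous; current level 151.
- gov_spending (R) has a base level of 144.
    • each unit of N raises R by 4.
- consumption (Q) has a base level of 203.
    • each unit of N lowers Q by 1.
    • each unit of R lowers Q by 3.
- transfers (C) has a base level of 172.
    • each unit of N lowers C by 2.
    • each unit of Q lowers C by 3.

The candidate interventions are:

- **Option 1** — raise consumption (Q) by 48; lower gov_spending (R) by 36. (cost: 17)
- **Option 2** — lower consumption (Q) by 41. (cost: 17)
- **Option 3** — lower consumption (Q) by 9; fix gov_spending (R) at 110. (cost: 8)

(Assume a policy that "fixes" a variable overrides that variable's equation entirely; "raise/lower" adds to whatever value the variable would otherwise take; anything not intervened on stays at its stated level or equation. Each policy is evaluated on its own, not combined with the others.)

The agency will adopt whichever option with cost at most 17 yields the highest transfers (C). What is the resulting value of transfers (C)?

Option 1 (Q + 48, R − 36):
  N = 151
  R = 144 + 4·151 (−36 from intervention) = 712
  Q = 203 − 151 − 3·712 (+48 from intervention) = -2036
  C = 172 − 2·151 − 3·(-2036) = 5978
Option 2 (Q − 41):
  N = 151
  R = 144 + 4·151 = 748
  Q = 203 − 151 − 3·748 (−41 from intervention) = -2233
  C = 172 − 2·151 − 3·(-2233) = 6569
Option 3 (Q − 9, R := 110):
  N = 151
  R = 110
  Q = 203 − 151 − 3·110 (−9 from intervention) = -287
  C = 172 − 2·151 − 3·(-287) = 731
Comparing — Option 1: C=5978, Option 2: C=6569, Option 3: C=731. Highest is 6569 (Option 2).

6569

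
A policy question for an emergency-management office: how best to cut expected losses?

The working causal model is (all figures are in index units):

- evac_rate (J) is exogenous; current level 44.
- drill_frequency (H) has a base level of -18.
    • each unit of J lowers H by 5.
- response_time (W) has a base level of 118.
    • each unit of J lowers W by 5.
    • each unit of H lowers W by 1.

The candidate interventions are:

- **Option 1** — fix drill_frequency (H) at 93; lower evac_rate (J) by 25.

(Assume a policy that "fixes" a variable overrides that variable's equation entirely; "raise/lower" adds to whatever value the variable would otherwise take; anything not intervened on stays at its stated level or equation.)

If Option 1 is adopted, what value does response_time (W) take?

Option 1 (H := 93, J − 25):
  J = 44 − 25 = 19
  H = 93
  W = 118 − 5·19 − 93 = -70

-70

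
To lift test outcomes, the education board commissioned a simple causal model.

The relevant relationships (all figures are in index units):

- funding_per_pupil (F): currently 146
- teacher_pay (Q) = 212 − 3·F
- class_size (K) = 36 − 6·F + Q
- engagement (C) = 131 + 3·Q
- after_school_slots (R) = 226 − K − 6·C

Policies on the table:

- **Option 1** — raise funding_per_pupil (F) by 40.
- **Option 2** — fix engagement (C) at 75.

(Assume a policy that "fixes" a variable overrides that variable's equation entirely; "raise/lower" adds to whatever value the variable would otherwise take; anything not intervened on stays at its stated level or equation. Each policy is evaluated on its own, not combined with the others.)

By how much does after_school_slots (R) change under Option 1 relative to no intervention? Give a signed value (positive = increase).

Baseline:
  F = 146
  Q = 212 − 3·146 = -226
  K = 36 − 6·146 + (-226) = -1066
  C = 131 + 3·(-226) = -547
  R = 226 − (-1066) − 6·(-547) = 4574
Option 1 (F + 40):
  F = 146 + 40 = 186
  Q = 212 − 3·186 = -346
  K = 36 − 6·186 + (-346) = -1426
  C = 131 + 3·(-346) = -907
  R = 226 − (-1426) − 6·(-907) = 7094
Change in R: 7094 − 4574 = 2520

2520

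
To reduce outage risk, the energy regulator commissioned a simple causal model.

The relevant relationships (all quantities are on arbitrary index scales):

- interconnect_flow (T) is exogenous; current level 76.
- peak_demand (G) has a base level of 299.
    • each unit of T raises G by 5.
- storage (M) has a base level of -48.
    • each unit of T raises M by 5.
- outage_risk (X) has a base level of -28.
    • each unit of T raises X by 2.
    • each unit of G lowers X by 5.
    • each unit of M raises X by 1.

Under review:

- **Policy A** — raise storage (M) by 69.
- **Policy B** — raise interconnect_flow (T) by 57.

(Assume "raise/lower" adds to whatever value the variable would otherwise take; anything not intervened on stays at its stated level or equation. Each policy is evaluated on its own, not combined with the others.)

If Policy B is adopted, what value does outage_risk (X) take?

Policy B (T + 57):
  T = 76 + 57 = 133
  G = 299 + 5·133 = 964
  M = -48 + 5·133 = 617
  X = -28 + 2·133 − 5·964 + 617 = -3965

-3965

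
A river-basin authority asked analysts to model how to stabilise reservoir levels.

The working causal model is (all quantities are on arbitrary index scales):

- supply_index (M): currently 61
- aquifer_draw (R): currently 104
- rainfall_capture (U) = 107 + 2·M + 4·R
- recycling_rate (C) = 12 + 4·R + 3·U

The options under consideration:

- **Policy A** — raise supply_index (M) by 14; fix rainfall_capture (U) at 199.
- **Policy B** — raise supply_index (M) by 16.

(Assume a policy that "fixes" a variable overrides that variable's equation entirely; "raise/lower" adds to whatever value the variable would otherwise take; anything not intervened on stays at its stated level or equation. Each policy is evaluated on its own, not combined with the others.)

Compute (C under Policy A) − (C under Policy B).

Policy A (M + 14, U := 199):
  M = 61 + 14 = 75
  R = 104
  U = 199
  C = 12 + 4·104 + 3·199 = 1025
Policy B (M + 16):
  M = 61 + 16 = 77
  R = 104
  U = 107 + 2·77 + 4·104 = 677
  C = 12 + 4·104 + 3·677 = 2459
C: 1025 − 2459 = -1434

-1434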